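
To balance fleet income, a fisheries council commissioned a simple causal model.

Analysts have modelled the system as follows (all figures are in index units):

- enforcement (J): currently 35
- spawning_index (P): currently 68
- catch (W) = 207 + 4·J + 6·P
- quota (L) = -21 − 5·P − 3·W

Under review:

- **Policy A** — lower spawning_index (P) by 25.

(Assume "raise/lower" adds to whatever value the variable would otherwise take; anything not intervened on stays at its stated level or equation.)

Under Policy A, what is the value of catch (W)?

605

Policy A (P − 25):
  J = 35
  P = 68 − 25 = 43
  W = 207 + 4·35 + 6·43 = 605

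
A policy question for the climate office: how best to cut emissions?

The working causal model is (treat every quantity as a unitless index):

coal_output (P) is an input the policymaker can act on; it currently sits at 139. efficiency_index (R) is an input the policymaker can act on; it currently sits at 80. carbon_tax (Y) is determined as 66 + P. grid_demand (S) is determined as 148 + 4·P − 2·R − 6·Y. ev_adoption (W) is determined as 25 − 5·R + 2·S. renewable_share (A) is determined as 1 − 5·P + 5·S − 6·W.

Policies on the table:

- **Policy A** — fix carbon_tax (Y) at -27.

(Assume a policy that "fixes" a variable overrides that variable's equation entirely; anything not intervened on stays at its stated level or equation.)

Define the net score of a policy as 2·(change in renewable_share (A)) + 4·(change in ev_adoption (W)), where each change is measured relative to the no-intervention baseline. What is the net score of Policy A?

Baseline:
  P = 139
  R = 80
  Y = 66 + 139 = 205
  S = 148 + 4·139 − 2·80 − 6·205 = -686
  W = 25 − 5·80 + 2·(-686) = -1747
  A = 1 − 5·139 + 5·(-686) − 6·(-1747) = 6358
Policy A (Y := -27):
  P = 139
  R = 80
  Y = -27
  S = 148 + 4·139 − 2·80 − 6·(-27) = 706
  W = 25 − 5·80 + 2·706 = 1037
  A = 1 − 5·139 + 5·706 − 6·1037 = -3386
ΔA = -3386 − 6358 = -9744; ΔW = 1037 − (-1747) = 2784
Score = 2·(-9744) + 4·2784 = -8352

-8352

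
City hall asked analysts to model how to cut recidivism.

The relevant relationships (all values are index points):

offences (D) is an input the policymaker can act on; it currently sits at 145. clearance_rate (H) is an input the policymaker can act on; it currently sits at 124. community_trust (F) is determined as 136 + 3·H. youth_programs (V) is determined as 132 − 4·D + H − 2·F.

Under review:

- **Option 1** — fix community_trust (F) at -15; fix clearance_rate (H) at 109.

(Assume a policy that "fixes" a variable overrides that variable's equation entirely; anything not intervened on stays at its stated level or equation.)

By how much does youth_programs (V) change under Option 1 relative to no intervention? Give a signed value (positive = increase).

1031

Baseline:
  D = 145
  H = 124
  F = 136 + 3·124 = 508
  V = 132 − 4·145 + 124 − 2·508 = -1340
Option 1 (F := -15, H := 109):
  D = 145
  H = 109
  F = -15
  V = 132 − 4·145 + 109 − 2·(-15) = -309
Change in V: -309 − (-1340) = 1031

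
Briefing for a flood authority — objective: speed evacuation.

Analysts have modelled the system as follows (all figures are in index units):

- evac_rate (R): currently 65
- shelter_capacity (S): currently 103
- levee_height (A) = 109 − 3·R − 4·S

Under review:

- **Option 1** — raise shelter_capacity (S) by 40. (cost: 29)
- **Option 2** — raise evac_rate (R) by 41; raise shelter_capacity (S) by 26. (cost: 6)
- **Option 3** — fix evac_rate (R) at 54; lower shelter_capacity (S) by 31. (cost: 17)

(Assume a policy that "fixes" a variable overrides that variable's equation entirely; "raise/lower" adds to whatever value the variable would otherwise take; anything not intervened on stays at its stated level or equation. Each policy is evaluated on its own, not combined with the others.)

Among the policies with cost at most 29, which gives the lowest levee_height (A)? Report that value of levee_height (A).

-725

Option 1 (S + 40):
  R = 65
  S = 103 + 40 = 143
  A = 109 − 3·65 − 4·143 = -658
Option 2 (R + 41, S + 26):
  R = 65 + 41 = 106
  S = 103 + 26 = 129
  A = 109 − 3·106 − 4·129 = -725
Option 3 (R := 54, S − 31):
  R = 54
  S = 103 − 31 = 72
  A = 109 − 3·54 − 4·72 = -341
Comparing — Option 1: A=-658, Option 2: A=-725, Option 3: A=-341. Lowest is -725 (Option 2).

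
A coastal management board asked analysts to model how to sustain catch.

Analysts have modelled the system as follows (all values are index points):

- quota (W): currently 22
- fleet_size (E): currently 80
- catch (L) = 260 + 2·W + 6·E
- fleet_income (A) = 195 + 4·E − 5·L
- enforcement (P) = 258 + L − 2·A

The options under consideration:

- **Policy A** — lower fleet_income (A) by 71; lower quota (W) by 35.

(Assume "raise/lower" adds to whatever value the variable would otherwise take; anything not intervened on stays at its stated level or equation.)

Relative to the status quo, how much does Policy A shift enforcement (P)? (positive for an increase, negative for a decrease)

Baseline:
  W = 22
  E = 80
  L = 260 + 2·22 + 6·80 = 784
  A = 195 + 4·80 − 5·784 = -3405
  P = 258 + 784 − 2·(-3405) = 7852
Policy A (A − 71, W − 35):
  W = 22 − 35 = -13
  E = 80
  L = 260 + 2·(-13) + 6·80 = 714
  A = 195 + 4·80 − 5·714 (−71 from intervention) = -3126
  P = 258 + 714 − 2·(-3126) = 7224
Change in P: 7224 − 7852 = -628

-628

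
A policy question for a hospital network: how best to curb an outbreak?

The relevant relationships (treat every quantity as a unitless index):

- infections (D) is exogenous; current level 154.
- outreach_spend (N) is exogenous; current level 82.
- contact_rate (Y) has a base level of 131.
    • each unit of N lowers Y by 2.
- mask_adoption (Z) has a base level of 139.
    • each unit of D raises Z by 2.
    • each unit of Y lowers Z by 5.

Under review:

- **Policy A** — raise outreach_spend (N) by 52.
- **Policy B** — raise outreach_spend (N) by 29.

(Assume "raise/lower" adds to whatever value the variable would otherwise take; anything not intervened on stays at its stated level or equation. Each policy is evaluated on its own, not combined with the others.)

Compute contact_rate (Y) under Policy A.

-137

Policy A (N + 52):
  N = 82 + 52 = 134
  Y = 131 − 2·134 = -137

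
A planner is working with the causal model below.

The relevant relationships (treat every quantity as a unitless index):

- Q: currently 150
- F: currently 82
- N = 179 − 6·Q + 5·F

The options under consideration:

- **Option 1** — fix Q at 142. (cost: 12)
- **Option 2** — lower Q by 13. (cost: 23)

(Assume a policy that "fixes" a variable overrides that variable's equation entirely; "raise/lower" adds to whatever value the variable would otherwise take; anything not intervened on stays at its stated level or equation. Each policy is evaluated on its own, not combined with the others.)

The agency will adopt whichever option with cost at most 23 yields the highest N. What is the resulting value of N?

-233

Option 1 (Q := 142):
  Q = 142
  F = 82
  N = 179 − 6·142 + 5·82 = -263
Option 2 (Q − 13):
  Q = 150 − 13 = 137
  F = 82
  N = 179 − 6·137 + 5·82 = -233
Comparing — Option 1: N=-263, Option 2: N=-233. Highest is -233 (Option 2).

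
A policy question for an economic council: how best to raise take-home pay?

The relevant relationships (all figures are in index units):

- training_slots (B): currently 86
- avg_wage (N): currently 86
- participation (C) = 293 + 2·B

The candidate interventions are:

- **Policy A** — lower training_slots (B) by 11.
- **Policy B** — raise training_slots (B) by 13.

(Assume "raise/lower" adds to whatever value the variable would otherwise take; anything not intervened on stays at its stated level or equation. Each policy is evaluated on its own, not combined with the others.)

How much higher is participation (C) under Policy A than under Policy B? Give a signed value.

-48

Policy A (B − 11):
  B = 86 − 11 = 75
  C = 293 + 2·75 = 443
Policy B (B + 13):
  B = 86 + 13 = 99
  C = 293 + 2·99 = 491
C: 443 − 491 = -48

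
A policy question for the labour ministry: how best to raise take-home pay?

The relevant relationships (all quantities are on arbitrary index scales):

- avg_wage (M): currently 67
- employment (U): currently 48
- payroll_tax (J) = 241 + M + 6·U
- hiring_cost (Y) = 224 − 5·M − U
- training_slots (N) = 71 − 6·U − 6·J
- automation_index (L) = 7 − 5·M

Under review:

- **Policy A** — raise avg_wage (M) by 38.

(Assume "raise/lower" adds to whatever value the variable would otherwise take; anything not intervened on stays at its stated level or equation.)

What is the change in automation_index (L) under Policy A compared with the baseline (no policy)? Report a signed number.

Baseline:
  M = 67
  L = 7 − 5·67 = -328
Policy A (M + 38):
  M = 67 + 38 = 105
  L = 7 − 5·105 = -518
Change in L: -518 − (-328) = -190

-190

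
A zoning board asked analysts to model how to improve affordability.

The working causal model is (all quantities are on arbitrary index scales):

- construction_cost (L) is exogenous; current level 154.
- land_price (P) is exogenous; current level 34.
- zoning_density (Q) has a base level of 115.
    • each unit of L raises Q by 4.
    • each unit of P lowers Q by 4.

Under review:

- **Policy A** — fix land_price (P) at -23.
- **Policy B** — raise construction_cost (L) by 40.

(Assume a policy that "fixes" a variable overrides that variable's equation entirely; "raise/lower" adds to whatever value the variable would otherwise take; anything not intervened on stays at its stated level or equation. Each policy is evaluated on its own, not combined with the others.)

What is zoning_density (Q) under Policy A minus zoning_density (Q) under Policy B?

Policy A (P := -23):
  L = 154
  P = -23
  Q = 115 + 4·154 − 4·(-23) = 823
Policy B (L + 40):
  L = 154 + 40 = 194
  P = 34
  Q = 115 + 4·194 − 4·34 = 755
Q: 823 − 755 = 68

68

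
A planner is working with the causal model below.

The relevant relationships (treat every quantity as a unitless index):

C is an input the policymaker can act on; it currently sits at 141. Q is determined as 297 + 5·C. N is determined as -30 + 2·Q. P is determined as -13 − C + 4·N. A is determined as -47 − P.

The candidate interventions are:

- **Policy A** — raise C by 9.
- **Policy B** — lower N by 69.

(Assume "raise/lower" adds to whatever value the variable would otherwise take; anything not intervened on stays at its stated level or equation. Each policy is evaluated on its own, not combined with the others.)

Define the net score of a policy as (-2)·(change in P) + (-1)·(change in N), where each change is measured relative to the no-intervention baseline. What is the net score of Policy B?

Baseline:
  C = 141
  Q = 297 + 5·141 = 1002
  N = -30 + 2·1002 = 1974
  P = -13 − 141 + 4·1974 = 7742
Policy B (N − 69):
  C = 141
  Q = 297 + 5·141 = 1002
  N = -30 + 2·1002 (−69 from intervention) = 1905
  P = -13 − 141 + 4·1905 = 7466
ΔP = 7466 − 7742 = -276; ΔN = 1905 − 1974 = -69
Score = (-2)·(-276) + (-1)·(-69) = 621

621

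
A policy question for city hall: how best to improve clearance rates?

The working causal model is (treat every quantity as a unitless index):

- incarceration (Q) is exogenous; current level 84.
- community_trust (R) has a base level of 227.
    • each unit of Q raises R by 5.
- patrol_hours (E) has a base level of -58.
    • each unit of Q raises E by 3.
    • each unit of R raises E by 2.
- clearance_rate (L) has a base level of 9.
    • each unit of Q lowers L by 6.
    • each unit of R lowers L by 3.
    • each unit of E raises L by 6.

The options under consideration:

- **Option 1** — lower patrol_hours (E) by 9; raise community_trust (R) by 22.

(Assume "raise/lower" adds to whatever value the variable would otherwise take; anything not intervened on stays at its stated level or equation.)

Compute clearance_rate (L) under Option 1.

6636

Option 1 (E − 9, R + 22):
  Q = 84
  R = 227 + 5·84 (+22 from intervention) = 669
  E = -58 + 3·84 + 2·669 (−9 from intervention) = 1523
  L = 9 − 6·84 − 3·669 + 6·1523 = 6636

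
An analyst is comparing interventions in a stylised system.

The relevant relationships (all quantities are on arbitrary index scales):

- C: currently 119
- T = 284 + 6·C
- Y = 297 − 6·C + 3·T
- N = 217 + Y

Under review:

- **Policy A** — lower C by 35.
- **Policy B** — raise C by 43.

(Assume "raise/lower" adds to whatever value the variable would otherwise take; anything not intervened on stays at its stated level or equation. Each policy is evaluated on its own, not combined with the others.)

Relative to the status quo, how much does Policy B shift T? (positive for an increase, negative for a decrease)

258

Baseline:
  C = 119
  T = 284 + 6·119 = 998
Policy B (C + 43):
  C = 119 + 43 = 162
  T = 284 + 6·162 = 1256
Change in T: 1256 − 998 = 258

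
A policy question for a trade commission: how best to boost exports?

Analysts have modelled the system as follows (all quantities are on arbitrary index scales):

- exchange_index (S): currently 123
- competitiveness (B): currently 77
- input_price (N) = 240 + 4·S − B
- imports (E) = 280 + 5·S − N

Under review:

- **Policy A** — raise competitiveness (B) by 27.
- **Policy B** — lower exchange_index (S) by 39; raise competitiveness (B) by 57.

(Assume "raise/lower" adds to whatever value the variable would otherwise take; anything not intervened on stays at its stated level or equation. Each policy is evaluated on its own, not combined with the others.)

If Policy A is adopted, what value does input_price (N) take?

628

Policy A (B + 27):
  S = 123
  B = 77 + 27 = 104
  N = 240 + 4·123 − 104 = 628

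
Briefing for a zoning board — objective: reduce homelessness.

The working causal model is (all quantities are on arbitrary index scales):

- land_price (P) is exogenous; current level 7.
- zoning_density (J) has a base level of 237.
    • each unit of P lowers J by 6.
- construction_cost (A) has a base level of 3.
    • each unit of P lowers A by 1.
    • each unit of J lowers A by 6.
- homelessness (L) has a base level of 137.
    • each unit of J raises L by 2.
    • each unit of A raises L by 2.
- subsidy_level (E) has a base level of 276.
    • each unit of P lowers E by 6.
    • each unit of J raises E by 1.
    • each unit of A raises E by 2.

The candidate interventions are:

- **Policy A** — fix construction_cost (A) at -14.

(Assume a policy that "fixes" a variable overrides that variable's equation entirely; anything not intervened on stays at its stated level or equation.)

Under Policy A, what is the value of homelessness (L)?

Policy A (A := -14):
  P = 7
  J = 237 − 6·7 = 195
  A = -14
  L = 137 + 2·195 + 2·(-14) = 499

499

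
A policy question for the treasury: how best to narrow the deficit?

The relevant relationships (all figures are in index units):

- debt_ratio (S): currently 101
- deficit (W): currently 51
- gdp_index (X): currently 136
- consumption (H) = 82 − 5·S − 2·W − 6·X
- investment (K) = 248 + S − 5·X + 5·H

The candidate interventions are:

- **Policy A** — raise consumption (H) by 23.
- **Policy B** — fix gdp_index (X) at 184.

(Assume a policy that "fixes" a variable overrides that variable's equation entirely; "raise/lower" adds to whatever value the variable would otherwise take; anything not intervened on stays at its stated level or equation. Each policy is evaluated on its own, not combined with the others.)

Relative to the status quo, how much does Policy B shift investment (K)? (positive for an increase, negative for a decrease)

Baseline:
  S = 101
  W = 51
  X = 136
  H = 82 − 5·101 − 2·51 − 6·136 = -1341
  K = 248 + 101 − 5·136 + 5·(-1341) = -7036
Policy B (X := 184):
  S = 101
  W = 51
  X = 184
  H = 82 − 5·101 − 2·51 − 6·184 = -1629
  K = 248 + 101 − 5·184 + 5·(-1629) = -8716
Change in K: -8716 − (-7036) = -1680

-1680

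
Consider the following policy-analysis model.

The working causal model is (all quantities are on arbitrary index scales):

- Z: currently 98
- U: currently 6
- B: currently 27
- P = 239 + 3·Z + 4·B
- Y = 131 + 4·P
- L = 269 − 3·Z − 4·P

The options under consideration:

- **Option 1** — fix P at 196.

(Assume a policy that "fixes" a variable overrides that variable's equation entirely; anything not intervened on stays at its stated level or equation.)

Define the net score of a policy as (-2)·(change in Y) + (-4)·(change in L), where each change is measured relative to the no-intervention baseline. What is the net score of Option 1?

-3560

Baseline:
  Z = 98
  B = 27
  P = 239 + 3·98 + 4·27 = 641
  Y = 131 + 4·641 = 2695
  L = 269 − 3·98 − 4·641 = -2589
Option 1 (P := 196):
  Z = 98
  B = 27
  P = 196
  Y = 131 + 4·196 = 915
  L = 269 − 3·98 − 4·196 = -809
ΔY = 915 − 2695 = -1780; ΔL = -809 − (-2589) = 1780
Score = (-2)·(-1780) + (-4)·1780 = -3560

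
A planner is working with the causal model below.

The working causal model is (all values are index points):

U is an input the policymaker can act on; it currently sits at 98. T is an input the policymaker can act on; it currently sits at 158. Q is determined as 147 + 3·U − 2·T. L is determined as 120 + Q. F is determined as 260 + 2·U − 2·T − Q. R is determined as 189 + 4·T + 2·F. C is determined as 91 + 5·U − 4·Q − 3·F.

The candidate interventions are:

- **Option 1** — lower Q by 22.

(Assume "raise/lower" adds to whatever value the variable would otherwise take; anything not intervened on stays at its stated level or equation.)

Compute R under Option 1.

Option 1 (Q − 22):
  U = 98
  T = 158
  Q = 147 + 3·98 − 2·158 (−22 from intervention) = 103
  F = 260 + 2·98 − 2·158 − 103 = 37
  R = 189 + 4·158 + 2·37 = 895

895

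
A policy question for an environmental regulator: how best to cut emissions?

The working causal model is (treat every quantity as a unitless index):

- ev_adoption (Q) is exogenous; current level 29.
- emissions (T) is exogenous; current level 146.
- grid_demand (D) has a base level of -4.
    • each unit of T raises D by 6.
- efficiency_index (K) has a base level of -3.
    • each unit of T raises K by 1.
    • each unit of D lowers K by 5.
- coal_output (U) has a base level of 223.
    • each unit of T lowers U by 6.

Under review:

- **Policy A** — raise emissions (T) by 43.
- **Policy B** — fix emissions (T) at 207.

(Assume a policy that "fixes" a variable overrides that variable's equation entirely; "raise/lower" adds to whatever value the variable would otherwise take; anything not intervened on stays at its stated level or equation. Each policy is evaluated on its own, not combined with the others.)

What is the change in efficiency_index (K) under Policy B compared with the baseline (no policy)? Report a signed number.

Baseline:
  T = 146
  D = -4 + 6·146 = 872
  K = -3 + 146 − 5·872 = -4217
Policy B (T := 207):
  T = 207
  D = -4 + 6·207 = 1238
  K = -3 + 207 − 5·1238 = -5986
Change in K: -5986 − (-4217) = -1769

-1769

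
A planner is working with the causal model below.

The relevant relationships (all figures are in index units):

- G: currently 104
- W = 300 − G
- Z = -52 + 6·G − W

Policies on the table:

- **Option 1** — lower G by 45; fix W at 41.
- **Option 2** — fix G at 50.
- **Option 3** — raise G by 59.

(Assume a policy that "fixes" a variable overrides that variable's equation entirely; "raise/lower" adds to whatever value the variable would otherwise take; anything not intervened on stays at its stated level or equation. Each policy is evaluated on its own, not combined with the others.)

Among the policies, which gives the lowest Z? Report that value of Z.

Option 1 (G − 45, W := 41):
  G = 104 − 45 = 59
  W = 41
  Z = -52 + 6·59 − 41 = 261
Option 2 (G := 50):
  G = 50
  W = 300 − 50 = 250
  Z = -52 + 6·50 − 250 = -2
Option 3 (G + 59):
  G = 104 + 59 = 163
  W = 300 − 163 = 137
  Z = -52 + 6·163 − 137 = 789
Comparing — Option 1: Z=261, Option 2: Z=-2, Option 3: Z=789. Lowest is -2 (Option 2).

-2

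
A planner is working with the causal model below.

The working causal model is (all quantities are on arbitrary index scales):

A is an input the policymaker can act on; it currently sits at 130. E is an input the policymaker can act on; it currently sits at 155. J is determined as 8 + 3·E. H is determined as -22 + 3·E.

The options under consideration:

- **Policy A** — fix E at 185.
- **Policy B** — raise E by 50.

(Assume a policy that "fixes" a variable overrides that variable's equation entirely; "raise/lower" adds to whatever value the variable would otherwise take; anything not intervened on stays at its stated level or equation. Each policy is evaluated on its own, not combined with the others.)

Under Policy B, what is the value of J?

623

Policy B (E + 50):
  E = 155 + 50 = 205
  J = 8 + 3·205 = 623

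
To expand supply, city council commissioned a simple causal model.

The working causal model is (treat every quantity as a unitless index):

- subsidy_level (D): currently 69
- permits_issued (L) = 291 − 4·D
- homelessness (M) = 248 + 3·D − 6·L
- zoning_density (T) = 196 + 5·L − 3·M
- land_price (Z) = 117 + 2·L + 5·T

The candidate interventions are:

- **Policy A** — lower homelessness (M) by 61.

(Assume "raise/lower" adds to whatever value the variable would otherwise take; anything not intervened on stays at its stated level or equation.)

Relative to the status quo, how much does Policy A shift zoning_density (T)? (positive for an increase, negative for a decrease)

183

Baseline:
  D = 69
  L = 291 − 4·69 = 15
  M = 248 + 3·69 − 6·15 = 365
  T = 196 + 5·15 − 3·365 = -824
Policy A (M − 61):
  D = 69
  L = 291 − 4·69 = 15
  M = 248 + 3·69 − 6·15 (−61 from intervention) = 304
  T = 196 + 5·15 − 3·304 = -641
Change in T: -641 − (-824) = 183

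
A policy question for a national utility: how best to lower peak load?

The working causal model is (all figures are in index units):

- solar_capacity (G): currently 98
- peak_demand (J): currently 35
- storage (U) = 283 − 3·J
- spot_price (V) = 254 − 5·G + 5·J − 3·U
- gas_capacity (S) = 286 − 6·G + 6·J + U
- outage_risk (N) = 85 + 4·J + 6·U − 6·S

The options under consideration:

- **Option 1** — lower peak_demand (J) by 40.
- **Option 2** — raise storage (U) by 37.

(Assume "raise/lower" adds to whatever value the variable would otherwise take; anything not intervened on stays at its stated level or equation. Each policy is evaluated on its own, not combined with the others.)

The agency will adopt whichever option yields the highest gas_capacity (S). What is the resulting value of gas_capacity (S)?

123

Option 1 (J − 40):
  G = 98
  J = 35 − 40 = -5
  U = 283 − 3·(-5) = 298
  S = 286 − 6·98 + 6·(-5) + 298 = -34
Option 2 (U + 37):
  G = 98
  J = 35
  U = 283 − 3·35 (+37 from intervention) = 215
  S = 286 − 6·98 + 6·35 + 215 = 123
Comparing — Option 1: S=-34, Option 2: S=123. Highest is 123 (Option 2).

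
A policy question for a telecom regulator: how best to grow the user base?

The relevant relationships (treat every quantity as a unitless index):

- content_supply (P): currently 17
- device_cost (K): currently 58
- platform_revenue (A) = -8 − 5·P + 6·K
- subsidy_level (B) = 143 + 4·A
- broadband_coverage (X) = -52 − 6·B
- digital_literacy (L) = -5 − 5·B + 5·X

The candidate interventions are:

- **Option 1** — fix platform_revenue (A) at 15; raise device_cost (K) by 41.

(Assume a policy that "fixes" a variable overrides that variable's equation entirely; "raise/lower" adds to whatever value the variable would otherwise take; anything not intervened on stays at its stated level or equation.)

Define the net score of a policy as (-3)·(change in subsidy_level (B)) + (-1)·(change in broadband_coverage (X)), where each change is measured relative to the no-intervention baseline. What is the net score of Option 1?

-2880

Baseline:
  P = 17
  K = 58
  A = -8 − 5·17 + 6·58 = 255
  B = 143 + 4·255 = 1163
  X = -52 − 6·1163 = -7030
Option 1 (A := 15, K + 41):
  P = 17
  K = 58 + 41 = 99
  A = 15
  B = 143 + 4·15 = 203
  X = -52 − 6·203 = -1270
ΔB = 203 − 1163 = -960; ΔX = -1270 − (-7030) = 5760
Score = (-3)·(-960) + (-1)·5760 = -2880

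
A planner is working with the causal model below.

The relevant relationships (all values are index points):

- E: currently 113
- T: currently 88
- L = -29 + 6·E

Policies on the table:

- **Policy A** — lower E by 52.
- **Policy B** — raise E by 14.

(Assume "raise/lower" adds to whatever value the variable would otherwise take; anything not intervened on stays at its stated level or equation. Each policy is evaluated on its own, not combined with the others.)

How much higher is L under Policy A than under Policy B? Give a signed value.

Policy A (E − 52):
  E = 113 − 52 = 61
  L = -29 + 6·61 = 337
Policy B (E + 14):
  E = 113 + 14 = 127
  L = -29 + 6·127 = 733
L: 337 − 733 = -396

-396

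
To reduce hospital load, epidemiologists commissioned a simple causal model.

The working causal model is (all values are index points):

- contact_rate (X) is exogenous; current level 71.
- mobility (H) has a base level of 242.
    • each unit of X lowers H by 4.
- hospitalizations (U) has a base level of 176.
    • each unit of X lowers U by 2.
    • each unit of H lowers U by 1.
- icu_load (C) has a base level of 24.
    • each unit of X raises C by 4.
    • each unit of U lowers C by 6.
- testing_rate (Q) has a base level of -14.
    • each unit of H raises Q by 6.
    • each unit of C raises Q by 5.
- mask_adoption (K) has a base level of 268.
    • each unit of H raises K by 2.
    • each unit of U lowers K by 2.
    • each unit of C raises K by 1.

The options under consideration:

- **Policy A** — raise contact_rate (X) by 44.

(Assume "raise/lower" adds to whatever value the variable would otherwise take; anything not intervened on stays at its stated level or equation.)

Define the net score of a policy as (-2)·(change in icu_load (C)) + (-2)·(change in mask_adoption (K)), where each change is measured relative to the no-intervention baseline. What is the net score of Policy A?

2464

Baseline:
  X = 71
  H = 242 − 4·71 = -42
  U = 176 − 2·71 − (-42) = 76
  C = 24 + 4·71 − 6·76 = -148
  K = 268 + 2·(-42) − 2·76 + (-148) = -116
Policy A (X + 44):
  X = 71 + 44 = 115
  H = 242 − 4·115 = -218
  U = 176 − 2·115 − (-218) = 164
  C = 24 + 4·115 − 6·164 = -500
  K = 268 + 2·(-218) − 2·164 + (-500) = -996
ΔC = -500 − (-148) = -352; ΔK = -996 − (-116) = -880
Score = (-2)·(-352) + (-2)·(-880) = 2464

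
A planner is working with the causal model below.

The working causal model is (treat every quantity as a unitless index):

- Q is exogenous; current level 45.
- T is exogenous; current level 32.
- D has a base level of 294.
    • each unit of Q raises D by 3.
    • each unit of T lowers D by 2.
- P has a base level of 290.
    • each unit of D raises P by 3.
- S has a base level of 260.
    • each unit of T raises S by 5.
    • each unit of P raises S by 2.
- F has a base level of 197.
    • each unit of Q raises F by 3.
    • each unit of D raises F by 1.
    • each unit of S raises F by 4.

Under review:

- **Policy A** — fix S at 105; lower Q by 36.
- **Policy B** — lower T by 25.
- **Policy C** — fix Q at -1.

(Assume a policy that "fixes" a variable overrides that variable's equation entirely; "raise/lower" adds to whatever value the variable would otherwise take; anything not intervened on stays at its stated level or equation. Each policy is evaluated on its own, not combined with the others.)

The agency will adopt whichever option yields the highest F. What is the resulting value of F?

14207

Policy A (S := 105, Q − 36):
  Q = 45 − 36 = 9
  T = 32
  D = 294 + 3·9 − 2·32 = 257
  P = 290 + 3·257 = 1061
  S = 105
  F = 197 + 3·9 + 257 + 4·105 = 901
Policy B (T − 25):
  Q = 45
  T = 32 − 25 = 7
  D = 294 + 3·45 − 2·7 = 415
  P = 290 + 3·415 = 1535
  S = 260 + 5·7 + 2·1535 = 3365
  F = 197 + 3·45 + 415 + 4·3365 = 14207
Policy C (Q := -1):
  Q = -1
  T = 32
  D = 294 + 3·(-1) − 2·32 = 227
  P = 290 + 3·227 = 971
  S = 260 + 5·32 + 2·971 = 2362
  F = 197 + 3·(-1) + 227 + 4·2362 = 9869
Comparing — Policy A: F=901, Policy B: F=14207, Policy C: F=9869. Highest is 14207 (Policy B).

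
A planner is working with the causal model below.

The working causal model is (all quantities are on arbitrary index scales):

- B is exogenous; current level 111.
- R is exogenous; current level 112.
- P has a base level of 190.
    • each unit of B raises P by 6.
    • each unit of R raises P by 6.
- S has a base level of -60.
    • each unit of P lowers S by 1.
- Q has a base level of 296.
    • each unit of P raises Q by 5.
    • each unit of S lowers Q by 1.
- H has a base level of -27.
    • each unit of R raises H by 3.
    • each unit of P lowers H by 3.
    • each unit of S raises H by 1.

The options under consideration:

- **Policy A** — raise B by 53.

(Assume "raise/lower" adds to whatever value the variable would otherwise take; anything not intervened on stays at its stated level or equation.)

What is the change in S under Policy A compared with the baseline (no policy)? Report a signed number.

-318

Baseline:
  B = 111
  R = 112
  P = 190 + 6·111 + 6·112 = 1528
  S = -60 − 1528 = -1588
Policy A (B + 53):
  B = 111 + 53 = 164
  R = 112
  P = 190 + 6·164 + 6·112 = 1846
  S = -60 − 1846 = -1906
Change in S: -1906 − (-1588) = -318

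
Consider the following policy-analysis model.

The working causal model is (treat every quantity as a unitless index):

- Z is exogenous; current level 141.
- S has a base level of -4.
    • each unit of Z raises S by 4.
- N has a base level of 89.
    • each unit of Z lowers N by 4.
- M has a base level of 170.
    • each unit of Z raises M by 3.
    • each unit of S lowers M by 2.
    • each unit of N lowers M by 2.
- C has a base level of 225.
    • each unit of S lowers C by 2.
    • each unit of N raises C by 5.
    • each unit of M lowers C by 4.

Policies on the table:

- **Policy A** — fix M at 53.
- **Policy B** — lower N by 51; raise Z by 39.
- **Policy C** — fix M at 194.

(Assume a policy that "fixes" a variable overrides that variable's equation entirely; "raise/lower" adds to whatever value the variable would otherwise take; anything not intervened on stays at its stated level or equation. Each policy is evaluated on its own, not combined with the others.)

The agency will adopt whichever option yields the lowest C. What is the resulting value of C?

Policy A (M := 53):
  Z = 141
  S = -4 + 4·141 = 560
  N = 89 − 4·141 = -475
  M = 53
  C = 225 − 2·560 + 5·(-475) − 4·53 = -3482
Policy B (N − 51, Z + 39):
  Z = 141 + 39 = 180
  S = -4 + 4·180 = 716
  N = 89 − 4·180 (−51 from intervention) = -682
  M = 170 + 3·180 − 2·716 − 2·(-682) = 642
  C = 225 − 2·716 + 5·(-682) − 4·642 = -7185
Policy C (M := 194):
  Z = 141
  S = -4 + 4·141 = 560
  N = 89 − 4·141 = -475
  M = 194
  C = 225 − 2·560 + 5·(-475) − 4·194 = -4046
Comparing — Policy A: C=-3482, Policy B: C=-7185, Policy C: C=-4046. Lowest is -7185 (Policy B).

-7185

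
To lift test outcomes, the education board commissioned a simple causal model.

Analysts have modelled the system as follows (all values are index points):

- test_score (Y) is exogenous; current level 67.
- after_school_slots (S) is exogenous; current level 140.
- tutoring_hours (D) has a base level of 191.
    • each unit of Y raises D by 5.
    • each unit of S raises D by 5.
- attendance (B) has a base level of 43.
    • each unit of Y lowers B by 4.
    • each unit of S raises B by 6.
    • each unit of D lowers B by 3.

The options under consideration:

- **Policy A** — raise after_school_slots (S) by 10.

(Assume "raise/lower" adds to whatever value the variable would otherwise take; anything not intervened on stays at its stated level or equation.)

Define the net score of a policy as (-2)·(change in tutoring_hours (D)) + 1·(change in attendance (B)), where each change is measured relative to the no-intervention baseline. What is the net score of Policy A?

-190

Baseline:
  Y = 67
  S = 140
  D = 191 + 5·67 + 5·140 = 1226
  B = 43 − 4·67 + 6·140 − 3·1226 = -3063
Policy A (S + 10):
  Y = 67
  S = 140 + 10 = 150
  D = 191 + 5·67 + 5·150 = 1276
  B = 43 − 4·67 + 6·150 − 3·1276 = -3153
ΔD = 1276 − 1226 = 50; ΔB = -3153 − (-3063) = -90
Score = (-2)·50 + 1·(-90) = -190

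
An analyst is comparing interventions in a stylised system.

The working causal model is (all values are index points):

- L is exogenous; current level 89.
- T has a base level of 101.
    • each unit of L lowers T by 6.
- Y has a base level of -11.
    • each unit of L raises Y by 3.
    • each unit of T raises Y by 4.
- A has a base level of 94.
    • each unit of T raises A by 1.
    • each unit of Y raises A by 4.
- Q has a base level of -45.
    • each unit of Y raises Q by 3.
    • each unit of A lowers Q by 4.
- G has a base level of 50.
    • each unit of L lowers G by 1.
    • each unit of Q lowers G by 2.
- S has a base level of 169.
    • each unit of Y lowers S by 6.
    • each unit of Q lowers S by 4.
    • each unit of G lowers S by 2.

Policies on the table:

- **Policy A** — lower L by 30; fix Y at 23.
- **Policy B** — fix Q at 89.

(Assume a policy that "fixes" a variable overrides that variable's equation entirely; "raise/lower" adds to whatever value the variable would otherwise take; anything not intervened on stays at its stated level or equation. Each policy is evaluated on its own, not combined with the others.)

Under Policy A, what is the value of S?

Policy A (L − 30, Y := 23):
  L = 89 − 30 = 59
  T = 101 − 6·59 = -253
  Y = 23
  A = 94 + (-253) + 4·23 = -67
  Q = -45 + 3·23 − 4·(-67) = 292
  G = 50 − 59 − 2·292 = -593
  S = 169 − 6·23 − 4·292 − 2·(-593) = 49

49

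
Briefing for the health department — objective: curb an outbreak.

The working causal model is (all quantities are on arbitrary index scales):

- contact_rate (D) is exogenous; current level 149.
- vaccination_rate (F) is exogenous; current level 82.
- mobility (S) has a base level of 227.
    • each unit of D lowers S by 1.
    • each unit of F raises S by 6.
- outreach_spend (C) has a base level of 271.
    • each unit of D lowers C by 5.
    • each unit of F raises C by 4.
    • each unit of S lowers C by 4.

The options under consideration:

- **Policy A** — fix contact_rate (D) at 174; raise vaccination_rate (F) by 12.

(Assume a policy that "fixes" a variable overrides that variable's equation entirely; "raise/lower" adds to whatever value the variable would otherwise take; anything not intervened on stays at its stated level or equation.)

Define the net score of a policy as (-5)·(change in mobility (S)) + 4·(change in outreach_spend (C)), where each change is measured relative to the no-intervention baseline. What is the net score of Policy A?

-1295

Baseline:
  D = 149
  F = 82
  S = 227 − 149 + 6·82 = 570
  C = 271 − 5·149 + 4·82 − 4·570 = -2426
Policy A (D := 174, F + 12):
  D = 174
  F = 82 + 12 = 94
  S = 227 − 174 + 6·94 = 617
  C = 271 − 5·174 + 4·94 − 4·617 = -2691
ΔS = 617 − 570 = 47; ΔC = -2691 − (-2426) = -265
Score = (-5)·47 + 4·(-265) = -1295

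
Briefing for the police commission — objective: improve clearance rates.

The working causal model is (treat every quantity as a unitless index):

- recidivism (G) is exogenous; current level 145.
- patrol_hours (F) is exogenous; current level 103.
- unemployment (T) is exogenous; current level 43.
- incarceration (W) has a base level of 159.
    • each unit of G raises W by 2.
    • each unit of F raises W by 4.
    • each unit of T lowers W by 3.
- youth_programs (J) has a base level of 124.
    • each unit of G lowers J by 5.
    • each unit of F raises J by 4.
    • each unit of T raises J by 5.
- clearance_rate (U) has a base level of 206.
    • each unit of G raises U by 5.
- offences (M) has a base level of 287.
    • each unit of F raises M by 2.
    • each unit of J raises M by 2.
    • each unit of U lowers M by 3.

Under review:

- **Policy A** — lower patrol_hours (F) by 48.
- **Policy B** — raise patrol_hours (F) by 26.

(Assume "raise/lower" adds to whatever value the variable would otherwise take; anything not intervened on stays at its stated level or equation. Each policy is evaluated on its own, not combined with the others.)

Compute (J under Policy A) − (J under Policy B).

-296

Policy A (F − 48):
  G = 145
  F = 103 − 48 = 55
  T = 43
  J = 124 − 5·145 + 4·55 + 5·43 = -166
Policy B (F + 26):
  G = 145
  F = 103 + 26 = 129
  T = 43
  J = 124 − 5·145 + 4·129 + 5·43 = 130
J: -166 − 130 = -296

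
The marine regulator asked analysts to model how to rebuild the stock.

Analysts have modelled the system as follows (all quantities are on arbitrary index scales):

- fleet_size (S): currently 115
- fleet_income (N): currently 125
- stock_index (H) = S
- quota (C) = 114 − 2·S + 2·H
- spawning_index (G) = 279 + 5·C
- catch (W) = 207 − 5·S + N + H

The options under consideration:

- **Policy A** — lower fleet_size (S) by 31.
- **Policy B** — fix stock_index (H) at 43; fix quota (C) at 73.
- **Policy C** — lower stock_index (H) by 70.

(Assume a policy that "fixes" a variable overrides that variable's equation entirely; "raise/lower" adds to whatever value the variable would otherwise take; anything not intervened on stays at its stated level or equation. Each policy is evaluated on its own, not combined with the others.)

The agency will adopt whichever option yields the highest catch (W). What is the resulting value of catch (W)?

-4

Policy A (S − 31):
  S = 115 − 31 = 84
  N = 125
  H = 0 + 84 = 84
  W = 207 − 5·84 + 125 + 84 = -4
Policy B (H := 43, C := 73):
  S = 115
  N = 125
  H = 43
  W = 207 − 5·115 + 125 + 43 = -200
Policy C (H − 70):
  S = 115
  N = 125
  H = 0 + 115 (−70 from intervention) = 45
  W = 207 − 5·115 + 125 + 45 = -198
Comparing — Policy A: W=-4, Policy B: W=-200, Policy C: W=-198. Highest is -4 (Policy A).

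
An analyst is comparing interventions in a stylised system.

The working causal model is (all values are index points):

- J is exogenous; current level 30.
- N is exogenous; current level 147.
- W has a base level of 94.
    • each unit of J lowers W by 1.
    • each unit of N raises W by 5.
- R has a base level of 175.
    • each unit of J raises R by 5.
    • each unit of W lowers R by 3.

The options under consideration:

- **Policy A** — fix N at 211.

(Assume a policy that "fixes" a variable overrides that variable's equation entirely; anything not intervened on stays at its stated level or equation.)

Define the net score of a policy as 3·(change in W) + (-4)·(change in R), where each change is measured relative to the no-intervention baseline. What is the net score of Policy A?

Baseline:
  J = 30
  N = 147
  W = 94 − 30 + 5·147 = 799
  R = 175 + 5·30 − 3·799 = -2072
Policy A (N := 211):
  J = 30
  N = 211
  W = 94 − 30 + 5·211 = 1119
  R = 175 + 5·30 − 3·1119 = -3032
ΔW = 1119 − 799 = 320; ΔR = -3032 − (-2072) = -960
Score = 3·320 + (-4)·(-960) = 4800

4800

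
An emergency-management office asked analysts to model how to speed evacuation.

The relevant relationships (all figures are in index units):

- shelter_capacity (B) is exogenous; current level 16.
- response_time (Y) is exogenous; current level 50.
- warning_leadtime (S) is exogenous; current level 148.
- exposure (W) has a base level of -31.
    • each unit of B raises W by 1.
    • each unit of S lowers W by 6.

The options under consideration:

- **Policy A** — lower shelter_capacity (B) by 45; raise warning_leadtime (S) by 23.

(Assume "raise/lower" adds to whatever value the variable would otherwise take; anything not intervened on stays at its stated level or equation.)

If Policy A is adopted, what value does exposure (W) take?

Policy A (B − 45, S + 23):
  B = 16 − 45 = -29
  S = 148 + 23 = 171
  W = -31 + (-29) − 6·171 = -1086

-1086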